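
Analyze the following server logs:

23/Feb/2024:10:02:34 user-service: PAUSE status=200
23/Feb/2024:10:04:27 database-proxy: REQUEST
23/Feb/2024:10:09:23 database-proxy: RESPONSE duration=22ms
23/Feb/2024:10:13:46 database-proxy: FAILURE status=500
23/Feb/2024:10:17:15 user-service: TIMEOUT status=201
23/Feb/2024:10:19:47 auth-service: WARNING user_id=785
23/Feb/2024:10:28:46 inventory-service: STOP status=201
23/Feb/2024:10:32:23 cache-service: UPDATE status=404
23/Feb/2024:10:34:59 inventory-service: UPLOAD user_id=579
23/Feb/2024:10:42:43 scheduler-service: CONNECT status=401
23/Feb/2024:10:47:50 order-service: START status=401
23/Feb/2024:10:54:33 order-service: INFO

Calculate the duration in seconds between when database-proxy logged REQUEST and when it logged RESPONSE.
296

To find the time between events:

1. Locate the first REQUEST event for database-proxy: 23/Feb/2024:10:04:27
2. Locate the first RESPONSE event for database-proxy: 23/Feb/2024:10:09:23
3. Calculate the difference: 23/Feb/2024:10:09:23 - 23/Feb/2024:10:04:27 = 296 seconds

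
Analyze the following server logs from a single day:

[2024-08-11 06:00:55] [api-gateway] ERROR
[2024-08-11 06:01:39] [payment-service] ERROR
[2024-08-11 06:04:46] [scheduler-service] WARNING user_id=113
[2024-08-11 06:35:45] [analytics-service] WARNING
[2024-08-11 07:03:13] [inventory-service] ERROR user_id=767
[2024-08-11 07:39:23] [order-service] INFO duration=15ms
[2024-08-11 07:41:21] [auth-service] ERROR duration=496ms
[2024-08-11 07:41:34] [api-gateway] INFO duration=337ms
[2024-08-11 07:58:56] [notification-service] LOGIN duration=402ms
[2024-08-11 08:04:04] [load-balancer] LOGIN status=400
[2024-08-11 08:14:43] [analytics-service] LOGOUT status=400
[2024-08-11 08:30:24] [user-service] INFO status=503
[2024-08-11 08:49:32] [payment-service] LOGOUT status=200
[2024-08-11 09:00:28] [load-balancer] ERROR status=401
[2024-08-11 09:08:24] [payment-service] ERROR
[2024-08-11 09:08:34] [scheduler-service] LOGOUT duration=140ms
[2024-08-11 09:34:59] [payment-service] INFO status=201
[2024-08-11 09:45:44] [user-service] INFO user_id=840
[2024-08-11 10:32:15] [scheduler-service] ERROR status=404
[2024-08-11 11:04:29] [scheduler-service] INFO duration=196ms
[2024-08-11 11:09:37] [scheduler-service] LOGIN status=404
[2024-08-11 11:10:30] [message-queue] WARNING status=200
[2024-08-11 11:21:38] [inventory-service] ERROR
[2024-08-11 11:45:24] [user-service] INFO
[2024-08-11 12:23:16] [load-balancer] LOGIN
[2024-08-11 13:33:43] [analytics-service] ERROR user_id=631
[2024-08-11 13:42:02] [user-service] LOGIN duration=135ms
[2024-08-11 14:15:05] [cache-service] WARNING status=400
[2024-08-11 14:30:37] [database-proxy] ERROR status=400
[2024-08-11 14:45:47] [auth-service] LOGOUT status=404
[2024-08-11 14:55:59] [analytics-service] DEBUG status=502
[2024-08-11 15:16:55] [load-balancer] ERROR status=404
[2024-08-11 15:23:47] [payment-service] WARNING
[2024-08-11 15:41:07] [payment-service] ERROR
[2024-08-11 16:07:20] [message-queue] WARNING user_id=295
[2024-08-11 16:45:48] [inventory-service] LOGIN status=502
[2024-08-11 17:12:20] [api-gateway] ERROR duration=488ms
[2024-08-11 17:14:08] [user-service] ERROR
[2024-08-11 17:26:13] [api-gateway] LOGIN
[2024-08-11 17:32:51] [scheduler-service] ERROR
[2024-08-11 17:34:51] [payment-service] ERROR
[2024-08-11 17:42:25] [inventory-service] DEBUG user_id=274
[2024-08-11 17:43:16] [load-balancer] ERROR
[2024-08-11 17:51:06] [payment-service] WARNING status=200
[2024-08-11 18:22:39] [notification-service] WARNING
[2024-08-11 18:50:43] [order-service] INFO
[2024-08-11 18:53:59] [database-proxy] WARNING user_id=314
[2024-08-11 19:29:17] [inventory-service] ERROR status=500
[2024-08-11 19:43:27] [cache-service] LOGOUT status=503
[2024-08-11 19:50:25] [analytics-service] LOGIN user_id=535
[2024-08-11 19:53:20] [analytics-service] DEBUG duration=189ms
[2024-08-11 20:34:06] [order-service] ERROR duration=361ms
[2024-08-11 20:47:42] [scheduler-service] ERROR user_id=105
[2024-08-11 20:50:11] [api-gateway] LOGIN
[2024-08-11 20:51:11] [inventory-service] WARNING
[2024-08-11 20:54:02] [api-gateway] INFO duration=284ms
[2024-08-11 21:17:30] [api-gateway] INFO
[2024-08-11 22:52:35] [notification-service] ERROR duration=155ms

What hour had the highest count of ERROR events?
17

To find the peak hour:

1. Group all ERROR events by hour
2. Count events in each hour
3. Find hour with maximum count
4. Peak hour: 17 (with 5 events)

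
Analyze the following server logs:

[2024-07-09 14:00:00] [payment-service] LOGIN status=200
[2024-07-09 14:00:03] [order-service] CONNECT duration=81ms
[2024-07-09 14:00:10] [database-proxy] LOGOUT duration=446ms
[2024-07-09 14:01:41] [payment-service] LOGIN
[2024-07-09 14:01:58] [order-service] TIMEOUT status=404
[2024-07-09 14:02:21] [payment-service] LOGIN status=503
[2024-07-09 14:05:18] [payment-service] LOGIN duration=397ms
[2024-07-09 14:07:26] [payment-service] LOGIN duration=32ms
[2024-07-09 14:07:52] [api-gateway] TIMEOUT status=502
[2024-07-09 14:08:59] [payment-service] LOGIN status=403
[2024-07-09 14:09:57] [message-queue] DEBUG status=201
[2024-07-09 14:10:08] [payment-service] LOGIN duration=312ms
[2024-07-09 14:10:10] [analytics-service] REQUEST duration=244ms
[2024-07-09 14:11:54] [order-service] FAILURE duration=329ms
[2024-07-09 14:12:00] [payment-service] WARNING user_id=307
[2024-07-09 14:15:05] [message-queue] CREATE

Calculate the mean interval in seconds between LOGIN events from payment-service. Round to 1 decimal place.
101.3

To calculate average interval:

1. Find all LOGIN events for payment-service in order
2. Calculate time gaps between consecutive events
3. Compute mean of gaps: 608 / 6 = 101.3 seconds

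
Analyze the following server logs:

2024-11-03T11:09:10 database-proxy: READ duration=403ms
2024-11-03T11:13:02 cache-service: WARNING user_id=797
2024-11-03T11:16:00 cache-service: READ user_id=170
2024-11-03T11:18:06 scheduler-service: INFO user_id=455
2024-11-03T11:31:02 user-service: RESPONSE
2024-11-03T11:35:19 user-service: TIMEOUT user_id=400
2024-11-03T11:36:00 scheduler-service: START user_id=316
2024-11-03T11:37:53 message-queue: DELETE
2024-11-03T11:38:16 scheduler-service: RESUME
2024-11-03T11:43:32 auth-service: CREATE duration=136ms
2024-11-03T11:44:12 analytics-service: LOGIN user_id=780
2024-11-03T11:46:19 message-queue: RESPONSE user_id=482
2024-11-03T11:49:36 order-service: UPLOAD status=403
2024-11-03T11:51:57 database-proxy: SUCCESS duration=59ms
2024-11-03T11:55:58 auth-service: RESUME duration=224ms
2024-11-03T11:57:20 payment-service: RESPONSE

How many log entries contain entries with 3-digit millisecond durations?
3

To find matching entries:

1. Pattern to match: entries with 3-digit millisecond durations
2. Scan each log entry for the pattern
3. Count matches: 3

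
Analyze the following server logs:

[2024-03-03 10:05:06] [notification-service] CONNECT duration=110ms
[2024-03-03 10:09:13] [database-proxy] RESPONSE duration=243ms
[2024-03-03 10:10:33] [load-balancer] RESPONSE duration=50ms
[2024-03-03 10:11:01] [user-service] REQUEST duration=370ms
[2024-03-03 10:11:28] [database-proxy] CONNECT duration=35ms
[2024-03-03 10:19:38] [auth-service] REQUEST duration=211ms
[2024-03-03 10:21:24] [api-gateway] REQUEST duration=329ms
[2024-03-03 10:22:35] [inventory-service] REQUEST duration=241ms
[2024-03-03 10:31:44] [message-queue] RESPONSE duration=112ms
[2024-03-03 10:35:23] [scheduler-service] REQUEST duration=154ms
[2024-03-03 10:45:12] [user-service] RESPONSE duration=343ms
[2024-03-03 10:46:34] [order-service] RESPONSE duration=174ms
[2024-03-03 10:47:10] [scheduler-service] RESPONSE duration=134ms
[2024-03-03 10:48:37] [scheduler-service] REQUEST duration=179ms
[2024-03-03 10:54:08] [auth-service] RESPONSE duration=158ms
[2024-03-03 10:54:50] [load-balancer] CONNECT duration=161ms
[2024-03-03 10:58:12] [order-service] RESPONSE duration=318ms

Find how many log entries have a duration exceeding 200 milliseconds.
7

To count timeouts:

1. Threshold: 200ms
2. Extract duration from each log entry
3. Count entries where duration > 200
4. Timeout count: 7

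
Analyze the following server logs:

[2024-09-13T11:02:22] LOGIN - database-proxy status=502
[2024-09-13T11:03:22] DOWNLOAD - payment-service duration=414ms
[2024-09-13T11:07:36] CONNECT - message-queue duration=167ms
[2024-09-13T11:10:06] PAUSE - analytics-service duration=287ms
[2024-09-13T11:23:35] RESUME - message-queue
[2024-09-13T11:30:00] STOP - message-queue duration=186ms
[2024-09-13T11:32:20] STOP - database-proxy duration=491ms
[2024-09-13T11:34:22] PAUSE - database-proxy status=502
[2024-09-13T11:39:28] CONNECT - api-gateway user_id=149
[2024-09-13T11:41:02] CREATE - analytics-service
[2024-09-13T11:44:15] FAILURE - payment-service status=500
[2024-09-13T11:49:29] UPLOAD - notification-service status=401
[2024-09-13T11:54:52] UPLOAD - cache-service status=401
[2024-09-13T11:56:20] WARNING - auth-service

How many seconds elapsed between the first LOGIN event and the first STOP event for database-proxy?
1798

To find the time between events:

1. Locate the first LOGIN event for database-proxy: 2024-09-13T11:02:22
2. Locate the first STOP event for database-proxy: 2024-09-13T11:32:20
3. Calculate the difference: 2024-09-13T11:32:20 - 2024-09-13T11:02:22 = 1798 seconds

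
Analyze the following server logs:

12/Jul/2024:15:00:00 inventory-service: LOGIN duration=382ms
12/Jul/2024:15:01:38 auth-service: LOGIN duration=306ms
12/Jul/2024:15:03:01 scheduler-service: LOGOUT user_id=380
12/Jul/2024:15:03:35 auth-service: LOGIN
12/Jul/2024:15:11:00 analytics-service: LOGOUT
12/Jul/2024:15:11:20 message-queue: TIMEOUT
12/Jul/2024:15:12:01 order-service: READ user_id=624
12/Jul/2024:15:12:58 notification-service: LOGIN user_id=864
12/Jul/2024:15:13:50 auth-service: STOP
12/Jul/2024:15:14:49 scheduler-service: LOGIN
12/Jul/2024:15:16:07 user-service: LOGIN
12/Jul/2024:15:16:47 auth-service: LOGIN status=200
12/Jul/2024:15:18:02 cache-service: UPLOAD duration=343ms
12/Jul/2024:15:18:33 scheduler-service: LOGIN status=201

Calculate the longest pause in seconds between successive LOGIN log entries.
563

To find the longest gap:

1. Extract all LOGIN events in chronological order
2. Calculate time differences between consecutive events
3. Find the maximum difference
4. Longest gap: 563 seconds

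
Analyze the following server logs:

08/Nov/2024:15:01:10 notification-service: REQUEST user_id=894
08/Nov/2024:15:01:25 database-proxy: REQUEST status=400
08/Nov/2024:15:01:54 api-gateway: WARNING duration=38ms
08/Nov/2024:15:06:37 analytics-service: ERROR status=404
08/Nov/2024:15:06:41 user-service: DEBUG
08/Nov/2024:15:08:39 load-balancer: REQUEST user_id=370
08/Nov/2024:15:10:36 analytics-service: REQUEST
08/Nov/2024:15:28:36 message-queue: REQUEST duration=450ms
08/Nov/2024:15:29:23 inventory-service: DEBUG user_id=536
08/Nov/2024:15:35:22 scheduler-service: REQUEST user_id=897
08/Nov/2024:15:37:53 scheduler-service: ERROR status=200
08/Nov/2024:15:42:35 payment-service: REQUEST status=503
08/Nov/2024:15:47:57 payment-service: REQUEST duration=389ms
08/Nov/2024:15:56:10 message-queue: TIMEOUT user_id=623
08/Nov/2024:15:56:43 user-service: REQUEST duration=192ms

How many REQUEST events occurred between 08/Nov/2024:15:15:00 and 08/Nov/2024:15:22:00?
0

To count events in the time window:

1. Window boundaries: 08/Nov/2024:15:15:00 to 08/Nov/2024:15:22:00
2. Filter for REQUEST events within this window
3. Count matching events: 0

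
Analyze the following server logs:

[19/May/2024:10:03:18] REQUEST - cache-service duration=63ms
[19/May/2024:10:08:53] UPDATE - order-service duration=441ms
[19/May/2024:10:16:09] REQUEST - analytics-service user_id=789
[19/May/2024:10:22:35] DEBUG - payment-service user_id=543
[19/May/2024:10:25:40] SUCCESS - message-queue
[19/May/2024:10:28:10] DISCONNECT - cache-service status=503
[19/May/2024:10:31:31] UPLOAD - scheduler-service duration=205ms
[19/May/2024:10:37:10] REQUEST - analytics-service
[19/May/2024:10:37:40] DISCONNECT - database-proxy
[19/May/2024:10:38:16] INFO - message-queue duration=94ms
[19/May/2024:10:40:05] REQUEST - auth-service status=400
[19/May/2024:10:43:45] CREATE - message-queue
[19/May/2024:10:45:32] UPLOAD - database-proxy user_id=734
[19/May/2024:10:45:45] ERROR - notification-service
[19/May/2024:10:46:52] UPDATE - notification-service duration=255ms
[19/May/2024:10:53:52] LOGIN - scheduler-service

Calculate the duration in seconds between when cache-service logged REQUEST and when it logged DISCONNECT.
1492

To find the time between events:

1. Locate the first REQUEST event for cache-service: 19/May/2024:10:03:18
2. Locate the first DISCONNECT event for cache-service: 19/May/2024:10:28:10
3. Calculate the difference: 19/May/2024:10:28:10 - 19/May/2024:10:03:18 = 1492 seconds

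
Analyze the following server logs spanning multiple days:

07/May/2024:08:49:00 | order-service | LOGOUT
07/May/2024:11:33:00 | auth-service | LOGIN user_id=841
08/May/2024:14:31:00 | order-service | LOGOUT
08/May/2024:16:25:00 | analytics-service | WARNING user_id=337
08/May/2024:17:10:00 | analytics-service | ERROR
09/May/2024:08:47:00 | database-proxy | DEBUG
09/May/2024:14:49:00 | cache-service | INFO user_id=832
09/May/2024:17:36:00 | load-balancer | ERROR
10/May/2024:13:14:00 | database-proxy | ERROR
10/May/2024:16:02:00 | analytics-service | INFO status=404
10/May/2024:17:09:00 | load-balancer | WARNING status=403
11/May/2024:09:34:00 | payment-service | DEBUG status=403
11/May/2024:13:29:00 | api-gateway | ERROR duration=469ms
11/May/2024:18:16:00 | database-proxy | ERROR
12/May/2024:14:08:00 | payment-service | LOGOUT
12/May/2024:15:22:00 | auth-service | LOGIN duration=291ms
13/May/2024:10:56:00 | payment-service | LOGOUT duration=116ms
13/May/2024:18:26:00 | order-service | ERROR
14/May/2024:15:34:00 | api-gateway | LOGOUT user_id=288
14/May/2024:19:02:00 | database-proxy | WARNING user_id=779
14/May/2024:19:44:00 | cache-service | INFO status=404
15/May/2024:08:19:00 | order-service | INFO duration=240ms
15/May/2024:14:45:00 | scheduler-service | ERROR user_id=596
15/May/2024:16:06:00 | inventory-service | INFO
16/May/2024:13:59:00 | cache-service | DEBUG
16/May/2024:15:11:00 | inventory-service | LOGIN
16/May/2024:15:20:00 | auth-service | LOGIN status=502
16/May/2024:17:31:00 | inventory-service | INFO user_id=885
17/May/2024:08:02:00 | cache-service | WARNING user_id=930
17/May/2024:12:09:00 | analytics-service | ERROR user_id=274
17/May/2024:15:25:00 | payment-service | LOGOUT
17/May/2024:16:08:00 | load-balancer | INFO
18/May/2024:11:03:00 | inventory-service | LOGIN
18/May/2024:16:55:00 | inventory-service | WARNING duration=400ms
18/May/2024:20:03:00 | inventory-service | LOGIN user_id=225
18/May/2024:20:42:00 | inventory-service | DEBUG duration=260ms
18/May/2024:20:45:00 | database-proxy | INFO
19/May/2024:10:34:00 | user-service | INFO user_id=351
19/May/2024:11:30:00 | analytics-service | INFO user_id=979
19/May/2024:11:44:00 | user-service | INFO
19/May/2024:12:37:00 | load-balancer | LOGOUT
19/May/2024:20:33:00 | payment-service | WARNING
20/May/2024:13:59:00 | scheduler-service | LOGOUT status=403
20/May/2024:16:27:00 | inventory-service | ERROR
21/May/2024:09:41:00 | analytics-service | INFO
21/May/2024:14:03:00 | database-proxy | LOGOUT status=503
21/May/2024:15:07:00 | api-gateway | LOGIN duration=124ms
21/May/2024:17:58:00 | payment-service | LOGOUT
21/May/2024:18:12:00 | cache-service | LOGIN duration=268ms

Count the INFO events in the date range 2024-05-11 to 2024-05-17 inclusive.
5

To filter by date range:

1. Date range: 2024-05-11 through 2024-05-17, both dates inclusive
2. Filter for INFO events whose date falls in this range
3. Count matching events: 5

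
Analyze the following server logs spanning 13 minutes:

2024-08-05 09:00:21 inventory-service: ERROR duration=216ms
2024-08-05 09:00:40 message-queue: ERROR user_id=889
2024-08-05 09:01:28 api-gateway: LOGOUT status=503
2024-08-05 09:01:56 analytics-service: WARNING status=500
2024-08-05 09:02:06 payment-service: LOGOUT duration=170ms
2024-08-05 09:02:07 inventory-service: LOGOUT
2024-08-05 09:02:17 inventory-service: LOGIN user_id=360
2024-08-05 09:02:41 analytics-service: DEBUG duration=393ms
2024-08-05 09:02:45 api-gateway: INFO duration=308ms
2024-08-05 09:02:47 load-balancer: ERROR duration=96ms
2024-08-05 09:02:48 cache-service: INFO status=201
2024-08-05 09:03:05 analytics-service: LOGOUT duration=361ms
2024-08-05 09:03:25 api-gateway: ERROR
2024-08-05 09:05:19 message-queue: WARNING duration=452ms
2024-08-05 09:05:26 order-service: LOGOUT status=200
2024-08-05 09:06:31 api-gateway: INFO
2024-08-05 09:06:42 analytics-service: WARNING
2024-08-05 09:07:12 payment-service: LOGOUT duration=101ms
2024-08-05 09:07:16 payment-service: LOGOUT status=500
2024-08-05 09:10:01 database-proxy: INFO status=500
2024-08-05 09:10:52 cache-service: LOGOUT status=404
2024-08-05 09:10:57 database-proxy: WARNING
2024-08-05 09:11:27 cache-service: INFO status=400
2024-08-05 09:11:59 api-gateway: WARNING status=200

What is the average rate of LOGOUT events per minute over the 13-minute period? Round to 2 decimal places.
0.62

To calculate the rate:

1. Count total LOGOUT events: 8
2. Total time period: 13 minutes
3. Rate = 8 / 13 = 0.62 events per minute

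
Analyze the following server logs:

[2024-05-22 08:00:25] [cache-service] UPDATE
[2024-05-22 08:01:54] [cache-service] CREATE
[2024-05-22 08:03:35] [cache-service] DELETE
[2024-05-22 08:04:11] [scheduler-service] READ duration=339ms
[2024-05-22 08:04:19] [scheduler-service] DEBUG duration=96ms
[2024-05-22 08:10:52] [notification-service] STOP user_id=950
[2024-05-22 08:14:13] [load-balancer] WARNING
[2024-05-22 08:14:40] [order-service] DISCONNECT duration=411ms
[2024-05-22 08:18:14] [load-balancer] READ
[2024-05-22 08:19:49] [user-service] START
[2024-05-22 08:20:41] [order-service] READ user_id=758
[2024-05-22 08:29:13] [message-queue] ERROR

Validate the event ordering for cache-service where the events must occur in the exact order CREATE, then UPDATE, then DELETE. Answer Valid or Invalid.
Invalid

To validate ordering:

1. Required order: CREATE → UPDATE → DELETE
2. Rule: the events must occur in the exact order CREATE, then UPDATE, then DELETE
3. Check actual order of events for cache-service
4. Result: Invalid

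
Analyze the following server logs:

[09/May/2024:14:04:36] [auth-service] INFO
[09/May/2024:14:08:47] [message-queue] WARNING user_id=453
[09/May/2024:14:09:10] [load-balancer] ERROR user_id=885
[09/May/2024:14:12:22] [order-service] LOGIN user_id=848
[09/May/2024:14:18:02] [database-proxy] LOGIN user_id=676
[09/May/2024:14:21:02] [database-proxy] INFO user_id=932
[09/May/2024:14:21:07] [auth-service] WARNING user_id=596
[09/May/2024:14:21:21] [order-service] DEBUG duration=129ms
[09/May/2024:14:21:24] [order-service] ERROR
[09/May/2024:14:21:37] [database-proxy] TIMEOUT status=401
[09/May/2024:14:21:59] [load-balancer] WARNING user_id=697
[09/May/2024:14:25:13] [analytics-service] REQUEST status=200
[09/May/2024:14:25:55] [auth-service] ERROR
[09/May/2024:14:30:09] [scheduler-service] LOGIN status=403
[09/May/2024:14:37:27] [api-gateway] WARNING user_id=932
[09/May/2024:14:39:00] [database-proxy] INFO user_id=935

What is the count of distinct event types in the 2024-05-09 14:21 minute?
5

To count unique event types:

1. Filter events in the minute starting at 2024-05-09 14:21
2. Extract event types from matching entries
3. Count unique types: 5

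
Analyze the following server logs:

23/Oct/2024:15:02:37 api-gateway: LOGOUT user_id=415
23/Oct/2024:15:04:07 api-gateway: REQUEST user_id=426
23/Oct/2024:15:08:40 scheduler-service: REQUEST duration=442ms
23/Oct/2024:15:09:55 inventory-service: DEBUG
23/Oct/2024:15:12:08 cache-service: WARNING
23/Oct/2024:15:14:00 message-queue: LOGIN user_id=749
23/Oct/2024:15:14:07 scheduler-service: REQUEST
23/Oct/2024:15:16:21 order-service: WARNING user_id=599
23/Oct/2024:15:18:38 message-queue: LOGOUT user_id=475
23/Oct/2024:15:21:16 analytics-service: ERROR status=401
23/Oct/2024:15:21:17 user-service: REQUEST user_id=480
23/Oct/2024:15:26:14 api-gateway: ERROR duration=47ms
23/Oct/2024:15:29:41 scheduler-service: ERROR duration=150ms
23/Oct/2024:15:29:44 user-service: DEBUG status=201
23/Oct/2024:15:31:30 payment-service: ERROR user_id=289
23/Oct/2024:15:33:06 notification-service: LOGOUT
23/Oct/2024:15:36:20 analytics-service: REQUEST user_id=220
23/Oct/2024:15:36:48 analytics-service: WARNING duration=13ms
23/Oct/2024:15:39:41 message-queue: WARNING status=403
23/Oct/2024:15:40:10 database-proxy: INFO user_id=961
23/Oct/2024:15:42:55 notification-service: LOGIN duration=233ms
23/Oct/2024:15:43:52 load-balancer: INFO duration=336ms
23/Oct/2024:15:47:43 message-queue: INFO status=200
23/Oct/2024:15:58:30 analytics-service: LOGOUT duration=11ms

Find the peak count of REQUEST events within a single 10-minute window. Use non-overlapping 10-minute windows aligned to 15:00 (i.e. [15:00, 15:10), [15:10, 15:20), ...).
2

To find the burst window:

1. Divide the log period into non-overlapping 10-minute windows starting at 15:00
2. Count REQUEST events in each window
3. Find the window with maximum count
4. Maximum events in a window: 2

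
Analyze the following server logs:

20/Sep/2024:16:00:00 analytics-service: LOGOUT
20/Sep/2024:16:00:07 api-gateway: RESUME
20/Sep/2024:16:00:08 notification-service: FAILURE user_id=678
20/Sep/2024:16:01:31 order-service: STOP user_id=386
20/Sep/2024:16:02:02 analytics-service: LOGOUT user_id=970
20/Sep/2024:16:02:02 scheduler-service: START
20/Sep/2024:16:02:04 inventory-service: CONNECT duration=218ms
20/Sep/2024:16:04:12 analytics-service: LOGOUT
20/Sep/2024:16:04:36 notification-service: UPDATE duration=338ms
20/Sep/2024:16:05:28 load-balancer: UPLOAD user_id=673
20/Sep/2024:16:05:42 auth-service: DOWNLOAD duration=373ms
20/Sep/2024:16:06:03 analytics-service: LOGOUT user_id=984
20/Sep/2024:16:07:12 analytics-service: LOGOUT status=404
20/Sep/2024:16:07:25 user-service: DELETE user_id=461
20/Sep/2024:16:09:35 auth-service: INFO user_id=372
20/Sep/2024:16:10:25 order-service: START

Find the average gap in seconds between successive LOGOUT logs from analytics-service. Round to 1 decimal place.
108.0

To calculate average interval:

1. Find all LOGOUT events for analytics-service in order
2. Calculate time gaps between consecutive events
3. Compute mean of gaps: 432 / 4 = 108.0 seconds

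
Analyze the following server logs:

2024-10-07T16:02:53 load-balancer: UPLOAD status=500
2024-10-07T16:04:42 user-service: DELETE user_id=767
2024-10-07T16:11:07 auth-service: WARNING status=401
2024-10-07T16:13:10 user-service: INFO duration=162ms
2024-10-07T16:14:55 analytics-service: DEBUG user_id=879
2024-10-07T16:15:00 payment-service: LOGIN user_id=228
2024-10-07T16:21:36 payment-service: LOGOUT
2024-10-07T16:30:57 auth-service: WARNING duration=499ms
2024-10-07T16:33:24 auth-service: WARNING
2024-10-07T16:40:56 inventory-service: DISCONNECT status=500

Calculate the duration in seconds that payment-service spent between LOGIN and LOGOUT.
396

To calculate state duration:

1. Find LOGIN event for payment-service: 2024-10-07T16:15:00
2. Find LOGOUT event for payment-service: 2024-10-07T16:21:36
3. Calculate duration: 2024-10-07T16:21:36 - 2024-10-07T16:15:00 = 396 seconds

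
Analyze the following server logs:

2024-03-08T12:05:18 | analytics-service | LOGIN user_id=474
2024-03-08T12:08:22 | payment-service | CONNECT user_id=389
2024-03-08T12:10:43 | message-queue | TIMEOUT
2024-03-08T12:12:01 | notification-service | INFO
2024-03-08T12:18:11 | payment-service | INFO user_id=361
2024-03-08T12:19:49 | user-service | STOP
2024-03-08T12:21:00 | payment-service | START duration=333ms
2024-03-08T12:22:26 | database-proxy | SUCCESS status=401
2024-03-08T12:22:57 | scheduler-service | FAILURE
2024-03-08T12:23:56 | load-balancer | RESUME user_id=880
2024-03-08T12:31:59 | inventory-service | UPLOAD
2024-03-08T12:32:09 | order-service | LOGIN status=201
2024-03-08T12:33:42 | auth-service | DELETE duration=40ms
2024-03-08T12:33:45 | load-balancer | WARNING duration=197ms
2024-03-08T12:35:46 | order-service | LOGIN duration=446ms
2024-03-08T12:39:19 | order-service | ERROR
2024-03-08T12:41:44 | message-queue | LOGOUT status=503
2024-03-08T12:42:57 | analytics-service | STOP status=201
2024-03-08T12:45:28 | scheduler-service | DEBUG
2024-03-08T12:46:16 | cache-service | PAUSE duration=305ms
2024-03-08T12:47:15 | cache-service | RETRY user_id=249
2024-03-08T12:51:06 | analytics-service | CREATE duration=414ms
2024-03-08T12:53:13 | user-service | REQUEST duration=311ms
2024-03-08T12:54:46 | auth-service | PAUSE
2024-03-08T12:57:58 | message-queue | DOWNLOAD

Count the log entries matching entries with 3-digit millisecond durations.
6

To find matching entries:

1. Pattern to match: entries with 3-digit millisecond durations
2. Scan each log entry for the pattern
3. Count matches: 6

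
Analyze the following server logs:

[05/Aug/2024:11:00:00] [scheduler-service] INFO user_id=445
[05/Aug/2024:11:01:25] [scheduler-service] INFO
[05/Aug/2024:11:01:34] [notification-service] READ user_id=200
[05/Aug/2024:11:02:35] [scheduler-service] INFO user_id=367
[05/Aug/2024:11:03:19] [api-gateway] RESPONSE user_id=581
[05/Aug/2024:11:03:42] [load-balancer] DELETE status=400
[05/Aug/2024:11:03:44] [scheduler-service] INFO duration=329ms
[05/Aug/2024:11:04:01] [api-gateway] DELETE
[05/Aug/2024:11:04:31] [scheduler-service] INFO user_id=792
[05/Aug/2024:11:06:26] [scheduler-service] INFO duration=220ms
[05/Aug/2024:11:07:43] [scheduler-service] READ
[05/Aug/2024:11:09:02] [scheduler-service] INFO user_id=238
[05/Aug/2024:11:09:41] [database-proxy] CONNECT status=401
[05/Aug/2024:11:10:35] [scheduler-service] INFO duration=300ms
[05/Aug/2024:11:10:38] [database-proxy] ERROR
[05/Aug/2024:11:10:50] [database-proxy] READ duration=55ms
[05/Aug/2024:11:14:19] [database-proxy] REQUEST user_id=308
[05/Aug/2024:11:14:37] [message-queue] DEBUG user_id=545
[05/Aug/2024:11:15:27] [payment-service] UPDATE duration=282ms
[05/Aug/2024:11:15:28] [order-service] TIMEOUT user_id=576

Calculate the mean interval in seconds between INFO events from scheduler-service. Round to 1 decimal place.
90.7

To calculate average interval:

1. Find all INFO events for scheduler-service in order
2. Calculate time gaps between consecutive events
3. Compute mean of gaps: 635 / 7 = 90.7 seconds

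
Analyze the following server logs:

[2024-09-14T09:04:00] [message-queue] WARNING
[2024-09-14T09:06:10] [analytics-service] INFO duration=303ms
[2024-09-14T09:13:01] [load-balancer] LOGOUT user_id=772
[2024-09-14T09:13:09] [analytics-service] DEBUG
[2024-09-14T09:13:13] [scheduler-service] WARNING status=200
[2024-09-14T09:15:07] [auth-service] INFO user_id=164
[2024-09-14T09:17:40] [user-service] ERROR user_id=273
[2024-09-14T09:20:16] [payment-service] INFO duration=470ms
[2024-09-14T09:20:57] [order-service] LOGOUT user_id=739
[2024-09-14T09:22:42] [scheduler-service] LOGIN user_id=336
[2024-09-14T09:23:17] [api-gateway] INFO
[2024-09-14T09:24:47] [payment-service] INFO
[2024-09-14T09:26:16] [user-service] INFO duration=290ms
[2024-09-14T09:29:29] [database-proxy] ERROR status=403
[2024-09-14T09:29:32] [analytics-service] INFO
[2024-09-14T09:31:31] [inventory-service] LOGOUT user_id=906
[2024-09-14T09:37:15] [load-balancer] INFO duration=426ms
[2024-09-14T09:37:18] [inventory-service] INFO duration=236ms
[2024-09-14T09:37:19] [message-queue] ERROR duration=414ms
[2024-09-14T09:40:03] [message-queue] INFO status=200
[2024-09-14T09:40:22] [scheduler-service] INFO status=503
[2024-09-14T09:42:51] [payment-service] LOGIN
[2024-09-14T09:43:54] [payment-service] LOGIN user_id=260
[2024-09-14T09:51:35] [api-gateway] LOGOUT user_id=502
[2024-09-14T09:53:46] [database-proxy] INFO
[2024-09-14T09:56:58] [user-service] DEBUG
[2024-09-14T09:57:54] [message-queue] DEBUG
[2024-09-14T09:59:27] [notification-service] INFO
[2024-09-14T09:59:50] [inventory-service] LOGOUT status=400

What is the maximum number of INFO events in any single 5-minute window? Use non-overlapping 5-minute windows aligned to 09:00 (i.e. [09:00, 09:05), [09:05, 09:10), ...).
3

To find the burst window:

1. Divide the log period into non-overlapping 5-minute windows starting at 09:00
2. Count INFO events in each window
3. Find the window with maximum count
4. Maximum events in a window: 3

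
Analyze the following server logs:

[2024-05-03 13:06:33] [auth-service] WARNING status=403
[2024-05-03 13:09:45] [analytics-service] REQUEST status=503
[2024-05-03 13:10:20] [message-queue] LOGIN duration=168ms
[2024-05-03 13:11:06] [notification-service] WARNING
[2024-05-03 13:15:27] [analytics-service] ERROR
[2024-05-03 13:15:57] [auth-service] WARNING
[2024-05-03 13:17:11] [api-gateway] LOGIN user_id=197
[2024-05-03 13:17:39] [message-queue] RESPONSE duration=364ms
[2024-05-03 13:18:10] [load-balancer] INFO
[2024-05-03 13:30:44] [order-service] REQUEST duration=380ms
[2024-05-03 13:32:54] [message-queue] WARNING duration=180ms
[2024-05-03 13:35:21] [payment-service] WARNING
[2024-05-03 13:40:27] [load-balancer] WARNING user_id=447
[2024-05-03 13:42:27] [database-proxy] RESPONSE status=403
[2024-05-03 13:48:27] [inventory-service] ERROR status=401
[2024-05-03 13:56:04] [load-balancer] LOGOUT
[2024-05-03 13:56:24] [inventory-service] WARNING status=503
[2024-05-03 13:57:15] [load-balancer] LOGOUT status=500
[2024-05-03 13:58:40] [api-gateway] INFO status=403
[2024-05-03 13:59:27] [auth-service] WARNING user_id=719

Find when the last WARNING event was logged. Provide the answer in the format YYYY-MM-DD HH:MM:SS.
2024-05-03 13:59:27

To find the last event:

1. Filter for all WARNING events
2. Sort by timestamp
3. Select the last one
4. Timestamp: 2024-05-03 13:59:27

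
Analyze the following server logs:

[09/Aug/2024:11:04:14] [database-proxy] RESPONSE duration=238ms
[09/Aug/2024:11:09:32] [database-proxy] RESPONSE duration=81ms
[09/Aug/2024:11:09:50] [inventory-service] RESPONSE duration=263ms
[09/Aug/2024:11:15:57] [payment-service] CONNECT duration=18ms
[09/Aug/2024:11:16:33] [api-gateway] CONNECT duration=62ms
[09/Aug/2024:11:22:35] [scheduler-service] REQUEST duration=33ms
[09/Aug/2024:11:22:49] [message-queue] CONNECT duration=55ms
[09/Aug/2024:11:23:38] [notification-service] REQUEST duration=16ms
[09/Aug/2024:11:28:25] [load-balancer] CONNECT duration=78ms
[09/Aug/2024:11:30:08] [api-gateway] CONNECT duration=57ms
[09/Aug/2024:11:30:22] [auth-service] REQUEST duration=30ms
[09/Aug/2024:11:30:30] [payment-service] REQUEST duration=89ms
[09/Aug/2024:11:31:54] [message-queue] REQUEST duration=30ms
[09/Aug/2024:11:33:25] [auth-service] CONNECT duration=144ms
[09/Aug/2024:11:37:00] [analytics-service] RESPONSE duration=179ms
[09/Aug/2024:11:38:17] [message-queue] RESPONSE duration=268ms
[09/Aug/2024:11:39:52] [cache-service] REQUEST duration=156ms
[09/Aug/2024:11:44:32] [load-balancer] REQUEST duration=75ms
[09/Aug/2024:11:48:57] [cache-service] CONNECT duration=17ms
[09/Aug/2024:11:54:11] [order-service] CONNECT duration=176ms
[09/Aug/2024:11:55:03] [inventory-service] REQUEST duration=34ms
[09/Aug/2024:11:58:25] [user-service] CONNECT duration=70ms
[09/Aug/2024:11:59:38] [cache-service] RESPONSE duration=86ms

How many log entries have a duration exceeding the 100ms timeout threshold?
7

To count timeouts:

1. Threshold: 100ms
2. Extract duration from each log entry
3. Count entries where duration > 100
4. Timeout count: 7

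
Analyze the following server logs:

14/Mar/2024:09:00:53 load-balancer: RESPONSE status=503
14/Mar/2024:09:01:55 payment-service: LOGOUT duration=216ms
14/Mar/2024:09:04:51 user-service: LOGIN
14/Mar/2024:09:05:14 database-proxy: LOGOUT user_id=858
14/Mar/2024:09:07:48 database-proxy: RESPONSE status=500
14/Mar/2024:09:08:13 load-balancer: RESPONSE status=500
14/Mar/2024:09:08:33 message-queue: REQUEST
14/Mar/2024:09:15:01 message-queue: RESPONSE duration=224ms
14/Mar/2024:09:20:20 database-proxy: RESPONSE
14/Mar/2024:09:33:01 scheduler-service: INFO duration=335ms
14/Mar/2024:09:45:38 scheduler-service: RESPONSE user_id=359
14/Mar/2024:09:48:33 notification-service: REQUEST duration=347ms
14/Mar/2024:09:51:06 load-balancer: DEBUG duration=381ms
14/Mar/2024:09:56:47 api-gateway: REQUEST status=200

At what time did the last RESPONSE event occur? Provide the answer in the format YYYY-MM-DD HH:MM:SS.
2024-03-14 09:45:38

To find the last event:

1. Filter for all RESPONSE events
2. Sort by timestamp
3. Select the last one
4. Timestamp: 2024-03-14 09:45:38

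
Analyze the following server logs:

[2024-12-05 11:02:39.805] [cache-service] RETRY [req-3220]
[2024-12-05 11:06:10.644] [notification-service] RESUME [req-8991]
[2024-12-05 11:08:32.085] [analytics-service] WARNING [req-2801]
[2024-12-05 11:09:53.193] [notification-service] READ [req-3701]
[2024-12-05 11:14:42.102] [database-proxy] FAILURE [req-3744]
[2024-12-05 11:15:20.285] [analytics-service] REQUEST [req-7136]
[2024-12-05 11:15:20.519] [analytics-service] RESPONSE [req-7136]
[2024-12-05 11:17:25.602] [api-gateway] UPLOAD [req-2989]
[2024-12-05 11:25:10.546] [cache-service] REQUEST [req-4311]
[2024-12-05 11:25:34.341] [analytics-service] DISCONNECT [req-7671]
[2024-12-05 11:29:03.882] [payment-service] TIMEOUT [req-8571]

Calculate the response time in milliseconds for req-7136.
234

To calculate latency:

1. Find REQUEST with id req-7136: 2024-12-05 11:15:20.285
2. Find RESPONSE with id req-7136: 2024-12-05 11:15:20.519
3. Latency: 2024-12-05 11:15:20.519 - 2024-12-05 11:15:20.285 = 234ms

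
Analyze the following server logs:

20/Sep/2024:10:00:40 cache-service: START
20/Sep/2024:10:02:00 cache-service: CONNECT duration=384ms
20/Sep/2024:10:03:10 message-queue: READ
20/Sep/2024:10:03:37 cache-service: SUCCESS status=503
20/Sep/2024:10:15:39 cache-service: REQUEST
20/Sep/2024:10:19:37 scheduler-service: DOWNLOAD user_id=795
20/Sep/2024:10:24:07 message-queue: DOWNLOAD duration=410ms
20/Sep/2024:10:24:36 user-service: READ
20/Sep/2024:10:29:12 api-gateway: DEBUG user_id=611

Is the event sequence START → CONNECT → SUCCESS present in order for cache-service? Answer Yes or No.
Yes

To verify sequence order:

1. Find all events in sequence START → CONNECT → SUCCESS for cache-service
2. Extract their timestamps
3. Check if timestamps are in ascending order
4. Result: Yes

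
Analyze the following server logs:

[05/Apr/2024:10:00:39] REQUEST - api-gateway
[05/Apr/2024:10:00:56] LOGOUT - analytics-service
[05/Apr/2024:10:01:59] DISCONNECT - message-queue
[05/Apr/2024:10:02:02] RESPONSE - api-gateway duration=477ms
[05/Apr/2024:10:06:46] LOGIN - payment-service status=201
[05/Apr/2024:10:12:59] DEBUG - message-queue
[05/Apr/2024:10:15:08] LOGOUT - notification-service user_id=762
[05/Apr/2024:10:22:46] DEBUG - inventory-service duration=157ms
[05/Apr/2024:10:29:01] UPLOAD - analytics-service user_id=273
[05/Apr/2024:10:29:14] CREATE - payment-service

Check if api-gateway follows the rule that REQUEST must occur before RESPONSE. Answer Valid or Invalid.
Valid

To validate ordering:

1. Required order: REQUEST → RESPONSE
2. Rule: REQUEST must occur before RESPONSE
3. Check actual order of events for api-gateway
4. Result: Valid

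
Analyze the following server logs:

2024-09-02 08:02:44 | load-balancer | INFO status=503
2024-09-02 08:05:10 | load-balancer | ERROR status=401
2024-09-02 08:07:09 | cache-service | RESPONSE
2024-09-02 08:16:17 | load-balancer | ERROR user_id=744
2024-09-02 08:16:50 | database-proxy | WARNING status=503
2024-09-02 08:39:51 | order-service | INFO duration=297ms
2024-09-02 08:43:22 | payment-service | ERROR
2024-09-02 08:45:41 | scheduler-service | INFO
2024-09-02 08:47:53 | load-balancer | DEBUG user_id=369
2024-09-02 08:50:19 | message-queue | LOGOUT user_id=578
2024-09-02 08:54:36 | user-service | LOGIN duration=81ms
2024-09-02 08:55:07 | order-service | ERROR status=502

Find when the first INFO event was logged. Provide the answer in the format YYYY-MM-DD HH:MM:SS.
2024-09-02 08:02:44

To find the first event:

1. Filter for all INFO events
2. Sort by timestamp
3. Select the first one
4. Timestamp: 2024-09-02 08:02:44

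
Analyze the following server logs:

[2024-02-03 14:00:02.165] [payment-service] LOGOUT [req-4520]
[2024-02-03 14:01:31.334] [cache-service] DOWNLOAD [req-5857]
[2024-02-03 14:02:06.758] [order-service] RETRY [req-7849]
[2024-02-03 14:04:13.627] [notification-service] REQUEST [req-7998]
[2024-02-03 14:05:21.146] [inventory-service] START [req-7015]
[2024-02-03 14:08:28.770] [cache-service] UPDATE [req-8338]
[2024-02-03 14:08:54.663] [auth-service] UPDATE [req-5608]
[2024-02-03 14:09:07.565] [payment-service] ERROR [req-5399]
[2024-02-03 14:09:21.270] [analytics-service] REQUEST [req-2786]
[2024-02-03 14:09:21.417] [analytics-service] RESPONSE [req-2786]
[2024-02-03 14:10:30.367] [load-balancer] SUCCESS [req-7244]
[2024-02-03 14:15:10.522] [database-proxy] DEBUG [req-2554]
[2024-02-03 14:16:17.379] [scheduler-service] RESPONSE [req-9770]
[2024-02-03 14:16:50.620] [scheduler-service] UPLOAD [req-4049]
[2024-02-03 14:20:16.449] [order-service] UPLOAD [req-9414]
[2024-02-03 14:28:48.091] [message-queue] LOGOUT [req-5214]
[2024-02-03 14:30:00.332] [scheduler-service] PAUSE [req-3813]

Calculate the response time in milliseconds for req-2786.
147

To calculate latency:

1. Find REQUEST with id req-2786: 2024-02-03 14:09:21.270
2. Find RESPONSE with id req-2786: 2024-02-03 14:09:21.417
3. Latency: 2024-02-03 14:09:21.417 - 2024-02-03 14:09:21.270 = 147ms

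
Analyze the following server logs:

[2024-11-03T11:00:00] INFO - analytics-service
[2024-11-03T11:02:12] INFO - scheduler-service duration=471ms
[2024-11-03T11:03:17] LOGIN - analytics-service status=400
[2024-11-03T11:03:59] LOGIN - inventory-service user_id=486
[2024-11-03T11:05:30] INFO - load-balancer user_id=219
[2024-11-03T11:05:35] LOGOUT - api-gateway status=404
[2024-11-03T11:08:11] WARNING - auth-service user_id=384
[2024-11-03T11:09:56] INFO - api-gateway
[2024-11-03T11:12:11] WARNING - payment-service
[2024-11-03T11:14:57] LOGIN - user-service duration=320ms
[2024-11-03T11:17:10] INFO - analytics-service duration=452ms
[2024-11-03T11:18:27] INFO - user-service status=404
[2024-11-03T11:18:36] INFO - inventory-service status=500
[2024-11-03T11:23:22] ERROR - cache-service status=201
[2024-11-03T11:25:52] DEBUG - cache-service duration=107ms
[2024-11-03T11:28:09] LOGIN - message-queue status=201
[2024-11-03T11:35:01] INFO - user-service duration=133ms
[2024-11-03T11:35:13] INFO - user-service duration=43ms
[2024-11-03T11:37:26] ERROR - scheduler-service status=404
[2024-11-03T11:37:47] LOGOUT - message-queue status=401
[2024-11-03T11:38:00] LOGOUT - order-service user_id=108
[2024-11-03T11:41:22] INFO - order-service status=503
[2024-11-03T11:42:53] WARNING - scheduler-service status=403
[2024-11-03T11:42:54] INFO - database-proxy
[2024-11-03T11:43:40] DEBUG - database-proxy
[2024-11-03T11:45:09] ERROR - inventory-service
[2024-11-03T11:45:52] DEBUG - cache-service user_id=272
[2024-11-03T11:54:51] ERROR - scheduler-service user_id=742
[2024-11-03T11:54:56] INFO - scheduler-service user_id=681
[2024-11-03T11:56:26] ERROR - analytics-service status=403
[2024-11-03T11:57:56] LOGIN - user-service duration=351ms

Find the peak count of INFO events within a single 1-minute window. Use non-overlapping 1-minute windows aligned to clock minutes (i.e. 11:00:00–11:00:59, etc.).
2

To find the burst window:

1. Divide the log period into non-overlapping 1-minute windows starting at 11:00
2. Count INFO events in each window
3. Find the window with maximum count
4. Maximum events in a window: 2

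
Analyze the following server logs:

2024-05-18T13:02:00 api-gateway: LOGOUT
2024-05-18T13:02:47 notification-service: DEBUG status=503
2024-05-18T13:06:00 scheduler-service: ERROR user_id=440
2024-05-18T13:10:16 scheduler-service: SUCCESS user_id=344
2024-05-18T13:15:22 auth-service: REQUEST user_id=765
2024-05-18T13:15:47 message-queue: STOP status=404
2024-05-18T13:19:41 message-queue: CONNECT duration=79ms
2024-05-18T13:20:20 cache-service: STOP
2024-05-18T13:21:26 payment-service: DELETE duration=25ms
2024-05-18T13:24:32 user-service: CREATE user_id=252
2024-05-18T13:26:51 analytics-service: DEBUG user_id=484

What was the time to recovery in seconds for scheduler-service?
256

To calculate recovery time:

1. Find ERROR event for scheduler-service: 2024-05-18T13:06:00
2. Find next SUCCESS event for scheduler-service: 2024-05-18T13:10:16
3. Recovery time: 2024-05-18T13:10:16 - 2024-05-18T13:06:00 = 256 seconds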